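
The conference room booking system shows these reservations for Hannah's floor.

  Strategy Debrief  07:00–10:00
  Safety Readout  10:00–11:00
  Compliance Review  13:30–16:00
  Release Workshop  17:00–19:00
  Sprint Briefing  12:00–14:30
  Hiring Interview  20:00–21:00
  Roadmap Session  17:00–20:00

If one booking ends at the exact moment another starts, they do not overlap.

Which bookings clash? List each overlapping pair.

Sorted by start: Strategy Debrief, Safety Readout, Sprint Briefing, Compliance Review, Release Workshop, Roadmap Session, Hiring Interview.
Safety Readout starts exactly when Strategy Debrief ends (back-to-back, no overlap); Strategy Debrief is clear from here.
Sprint Briefing starts after Safety Readout ends; Safety Readout is clear from here.
Compliance Review starts before Sprint Briefing ends → Sprint Briefing and Compliance Review overlap.
Release Workshop starts after Sprint Briefing ends; Sprint Briefing is clear from here.
Release Workshop starts after Compliance Review ends; Compliance Review is clear from here.
Roadmap Session starts before Release Workshop ends → Release Workshop and Roadmap Session overlap.
Hiring Interview starts after Release Workshop ends.
Hiring Interview starts exactly when Roadmap Session ends (back-to-back, no overlap).

Compliance Review & Sprint Briefing, Release Workshop & Roadmap Session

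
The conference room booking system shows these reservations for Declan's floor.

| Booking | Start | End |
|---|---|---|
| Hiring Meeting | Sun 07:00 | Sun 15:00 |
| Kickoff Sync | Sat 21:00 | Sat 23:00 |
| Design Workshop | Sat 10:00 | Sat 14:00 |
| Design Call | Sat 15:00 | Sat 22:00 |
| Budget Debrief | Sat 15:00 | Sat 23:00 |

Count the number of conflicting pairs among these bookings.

Two intervals overlap when each starts before the other ends.
Sorted by start: Design Workshop, Design Call, Budget Debrief, Kickoff Sync, Hiring Meeting.
Design Call starts after Design Workshop ends; Design Workshop is clear from here.
Budget Debrief starts before Design Call ends → Design Call and Budget Debrief overlap.
Kickoff Sync starts before Design Call ends → Design Call and Kickoff Sync overlap.
Hiring Meeting starts after Design Call ends.
Kickoff Sync starts before Budget Debrief ends → Budget Debrief and Kickoff Sync overlap.
Hiring Meeting starts after Budget Debrief ends.
Hiring Meeting starts after Kickoff Sync ends.
Overlapping pairs: Budget Debrief & Design Call, Budget Debrief & Kickoff Sync, Design Call & Kickoff Sync — 3 in total.

3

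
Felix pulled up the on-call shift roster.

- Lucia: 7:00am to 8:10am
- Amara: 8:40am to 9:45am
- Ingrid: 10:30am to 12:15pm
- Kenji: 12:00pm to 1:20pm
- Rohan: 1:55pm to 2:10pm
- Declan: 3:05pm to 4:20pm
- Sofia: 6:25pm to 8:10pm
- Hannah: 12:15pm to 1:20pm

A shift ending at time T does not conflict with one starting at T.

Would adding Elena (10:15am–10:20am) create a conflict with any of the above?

No — it doesn't clash with anything

Lucia: ends 8:10am at or before Elena starts 10:15am → clear.
Amara: ends 9:45am at or before Elena starts 10:15am → clear.
Ingrid: starts 10:30am at or after Elena ends 10:20am → clear.
Kenji: starts 12:00pm at or after Elena ends 10:20am → clear.
Hannah: starts 12:15pm at or after Elena ends 10:20am → clear.
Rohan: starts 1:55pm at or after Elena ends 10:20am → clear.
Declan: starts 3:05pm at or after Elena ends 10:20am → clear.
Sofia: starts 6:25pm at or after Elena ends 10:20am → clear.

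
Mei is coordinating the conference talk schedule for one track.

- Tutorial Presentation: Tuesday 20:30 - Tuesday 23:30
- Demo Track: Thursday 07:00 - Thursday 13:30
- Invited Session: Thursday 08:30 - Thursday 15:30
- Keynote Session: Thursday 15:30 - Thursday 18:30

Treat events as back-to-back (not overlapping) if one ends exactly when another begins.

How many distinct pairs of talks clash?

Sorted by start: Tutorial Presentation, Demo Track, Invited Session, Keynote Session.
Demo Track starts after Tutorial Presentation ends — done with Tutorial Presentation.
Invited Session starts before Demo Track ends → Demo Track and Invited Session overlap.
Keynote Session starts after Demo Track ends.
Keynote Session starts exactly when Invited Session ends (back-to-back, no overlap).
Overlapping pairs: Demo Track & Invited Session — 1 in total.

1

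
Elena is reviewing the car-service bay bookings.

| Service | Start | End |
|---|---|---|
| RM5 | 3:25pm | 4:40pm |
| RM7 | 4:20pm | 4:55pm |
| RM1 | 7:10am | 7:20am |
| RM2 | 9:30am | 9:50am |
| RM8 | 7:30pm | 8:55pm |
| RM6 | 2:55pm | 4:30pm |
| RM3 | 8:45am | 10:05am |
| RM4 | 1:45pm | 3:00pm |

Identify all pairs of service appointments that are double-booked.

RM2 & RM3, RM4 & RM6, RM5 & RM6, RM5 & RM7, RM6 & RM7

Sorted by start: RM1, RM3, RM2, RM4, RM6, RM5, RM7, RM8.
RM3 starts after RM1 ends — done with RM1.
RM2 starts before RM3 ends → RM3 and RM2 overlap.
RM4 starts after RM3 ends — done with RM3.
RM4 starts after RM2 ends — done with RM2.
RM6 starts before RM4 ends → RM4 and RM6 overlap.
RM5 starts after RM4 ends — done with RM4.
RM5 starts before RM6 ends → RM6 and RM5 overlap.
RM7 starts before RM6 ends → RM6 and RM7 overlap.
RM8 starts after RM6 ends.
RM7 starts before RM5 ends → RM5 and RM7 overlap.
RM8 starts after RM5 ends.
RM8 starts after RM7 ends.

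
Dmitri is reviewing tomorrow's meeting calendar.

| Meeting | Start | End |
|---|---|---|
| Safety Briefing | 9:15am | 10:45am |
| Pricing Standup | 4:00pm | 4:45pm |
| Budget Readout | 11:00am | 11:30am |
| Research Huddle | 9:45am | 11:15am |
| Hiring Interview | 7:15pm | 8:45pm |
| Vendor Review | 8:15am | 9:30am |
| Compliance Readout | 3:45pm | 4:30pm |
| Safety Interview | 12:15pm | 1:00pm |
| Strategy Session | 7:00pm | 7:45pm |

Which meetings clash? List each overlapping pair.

Sorted by start: Vendor Review, Safety Briefing, Research Huddle, Budget Readout, Safety Interview, Compliance Readout, Pricing Standup, Strategy Session, Hiring Interview.
Safety Briefing starts before Vendor Review ends → Vendor Review and Safety Briefing overlap.
Research Huddle starts after Vendor Review ends; Vendor Review is clear from here.
Research Huddle starts before Safety Briefing ends → Safety Briefing and Research Huddle overlap.
Budget Readout starts after Safety Briefing ends; Safety Briefing is clear from here.
Budget Readout starts before Research Huddle ends → Research Huddle and Budget Readout overlap.
Safety Interview starts after Research Huddle ends; Research Huddle is clear from here.
Safety Interview starts after Budget Readout ends; Budget Readout is clear from here.
Compliance Readout starts after Safety Interview ends; Safety Interview is clear from here.
Pricing Standup starts before Compliance Readout ends → Compliance Readout and Pricing Standup overlap.
Strategy Session starts after Compliance Readout ends; Compliance Readout is clear from here.
Strategy Session starts after Pricing Standup ends; Pricing Standup is clear from here.
Hiring Interview starts before Strategy Session ends → Strategy Session and Hiring Interview overlap.

Budget Readout & Research Huddle, Compliance Readout & Pricing Standup, Hiring Interview & Strategy Session, Research Huddle & Safety Briefing, Safety Briefing & Vendor Review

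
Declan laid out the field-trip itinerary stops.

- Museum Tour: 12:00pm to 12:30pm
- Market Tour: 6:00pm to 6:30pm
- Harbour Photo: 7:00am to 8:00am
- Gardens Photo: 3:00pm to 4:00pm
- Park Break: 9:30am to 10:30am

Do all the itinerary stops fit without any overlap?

Sorted by start: Harbour Photo, Park Break, Museum Tour, Gardens Photo, Market Tour.
Park Break starts after Harbour Photo ends, so nothing later overlaps Harbour Photo either.
Museum Tour starts after Park Break ends, so nothing later overlaps Park Break either.
Gardens Photo starts after Museum Tour ends, so nothing later overlaps Museum Tour either.
Market Tour starts after Gardens Photo ends.
Every pair is clear; the schedule has no overlaps.

Yes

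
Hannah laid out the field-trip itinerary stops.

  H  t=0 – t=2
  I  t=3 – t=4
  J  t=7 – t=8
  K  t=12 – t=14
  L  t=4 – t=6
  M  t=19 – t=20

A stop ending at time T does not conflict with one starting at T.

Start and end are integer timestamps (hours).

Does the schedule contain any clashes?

Sorted by start: H, I, L, J, K, M.
I starts after H ends, so nothing later overlaps H either.
L starts exactly when I ends (back-to-back, no overlap), so nothing later overlaps I either.
J starts after L ends, so nothing later overlaps L either.
K starts after J ends, so nothing later overlaps J either.
M starts after K ends.
Every pair is clear; the schedule has no overlaps.

No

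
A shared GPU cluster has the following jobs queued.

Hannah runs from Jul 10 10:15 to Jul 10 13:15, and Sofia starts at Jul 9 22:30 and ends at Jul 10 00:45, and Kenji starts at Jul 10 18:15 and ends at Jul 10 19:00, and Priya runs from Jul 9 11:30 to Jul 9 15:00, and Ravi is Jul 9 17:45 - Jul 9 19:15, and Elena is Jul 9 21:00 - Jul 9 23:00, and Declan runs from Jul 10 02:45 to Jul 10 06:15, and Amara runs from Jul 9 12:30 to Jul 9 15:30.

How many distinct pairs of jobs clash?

2

Sorted by start: Priya, Amara, Ravi, Elena, Sofia, Declan, Hannah, Kenji.
Amara starts before Priya ends → Priya and Amara overlap.
Ravi starts after Priya ends; Priya is clear from here.
Ravi starts after Amara ends; Amara is clear from here.
Elena starts after Ravi ends; Ravi is clear from here.
Sofia starts before Elena ends → Elena and Sofia overlap.
Declan starts after Elena ends; Elena is clear from here.
Declan starts after Sofia ends; Sofia is clear from here.
Hannah starts after Declan ends; Declan is clear from here.
Kenji starts after Hannah ends.
Overlapping pairs: Amara & Priya, Elena & Sofia — 2 in total.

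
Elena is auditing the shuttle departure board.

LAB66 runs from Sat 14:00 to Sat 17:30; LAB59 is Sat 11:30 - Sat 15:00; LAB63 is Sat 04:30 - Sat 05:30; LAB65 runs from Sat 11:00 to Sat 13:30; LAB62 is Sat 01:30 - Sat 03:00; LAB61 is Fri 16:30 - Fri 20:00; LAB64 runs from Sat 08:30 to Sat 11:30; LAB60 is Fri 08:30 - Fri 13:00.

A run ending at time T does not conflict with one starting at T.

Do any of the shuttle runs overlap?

Two intervals overlap when each starts before the other ends.
Sorted by start: LAB60, LAB61, LAB62, LAB63, LAB64, LAB65, LAB59, LAB66.
LAB61 starts after LAB60 ends — done with LAB60.
LAB62 starts after LAB61 ends — done with LAB61.
LAB63 starts after LAB62 ends — done with LAB62.
LAB64 starts after LAB63 ends — done with LAB63.
LAB65 starts before LAB64 ends → LAB64 and LAB65 overlap.
That's a conflict, so the schedule is not conflict-free.

Yes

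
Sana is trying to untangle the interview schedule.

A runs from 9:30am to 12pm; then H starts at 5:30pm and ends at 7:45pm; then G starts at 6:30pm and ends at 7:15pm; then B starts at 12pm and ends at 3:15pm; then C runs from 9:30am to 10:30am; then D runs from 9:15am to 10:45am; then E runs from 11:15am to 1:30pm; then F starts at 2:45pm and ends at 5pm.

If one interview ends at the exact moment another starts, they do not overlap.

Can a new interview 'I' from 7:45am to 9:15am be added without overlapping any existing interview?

Yes — the slot is free

D: starts 9:15am at or after I ends 9:15am → clear.
A: starts 9:30am at or after I ends 9:15am → clear.
C: starts 9:30am at or after I ends 9:15am → clear.
E: starts 11:15am at or after I ends 9:15am → clear.
B: starts 12pm at or after I ends 9:15am → clear.
F: starts 2:45pm at or after I ends 9:15am → clear.
H: starts 5:30pm at or after I ends 9:15am → clear.
G: starts 6:30pm at or after I ends 9:15am → clear.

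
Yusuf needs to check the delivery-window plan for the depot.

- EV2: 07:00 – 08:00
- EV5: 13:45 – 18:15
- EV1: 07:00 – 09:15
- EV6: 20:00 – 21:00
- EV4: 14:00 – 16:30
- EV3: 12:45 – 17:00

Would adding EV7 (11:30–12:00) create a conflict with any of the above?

EV1: ends 09:15 at or before EV7 starts 11:30 → clear.
EV2: ends 08:00 at or before EV7 starts 11:30 → clear.
EV3: starts 12:45 at or after EV7 ends 12:00 → clear.
EV5: starts 13:45 at or after EV7 ends 12:00 → clear.
EV4: starts 14:00 at or after EV7 ends 12:00 → clear.
EV6: starts 20:00 at or after EV7 ends 12:00 → clear.

No — it doesn't clash with anything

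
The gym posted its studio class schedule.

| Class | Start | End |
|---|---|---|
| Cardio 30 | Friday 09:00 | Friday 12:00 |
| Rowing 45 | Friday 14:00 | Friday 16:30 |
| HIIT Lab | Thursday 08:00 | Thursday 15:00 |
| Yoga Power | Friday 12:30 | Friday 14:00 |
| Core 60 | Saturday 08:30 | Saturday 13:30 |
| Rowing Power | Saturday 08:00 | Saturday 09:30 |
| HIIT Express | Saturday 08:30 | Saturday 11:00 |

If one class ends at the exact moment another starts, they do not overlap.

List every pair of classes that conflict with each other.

Core 60 & HIIT Express, Core 60 & Rowing Power, HIIT Express & Rowing Power

Check each pair: they overlap iff neither finishes before the other starts.
Sorted by start: HIIT Lab, Cardio 30, Yoga Power, Rowing 45, Rowing Power, HIIT Express, Core 60.
Cardio 30 starts after HIIT Lab ends, so nothing later overlaps HIIT Lab either.
Yoga Power starts after Cardio 30 ends, so nothing later overlaps Cardio 30 either.
Rowing 45 starts exactly when Yoga Power ends (back-to-back, no overlap), so nothing later overlaps Yoga Power either.
Rowing Power starts after Rowing 45 ends, so nothing later overlaps Rowing 45 either.
HIIT Express starts before Rowing Power ends → Rowing Power and HIIT Express overlap.
Core 60 starts before Rowing Power ends → Rowing Power and Core 60 overlap.
Core 60 starts before HIIT Express ends → HIIT Express and Core 60 overlap.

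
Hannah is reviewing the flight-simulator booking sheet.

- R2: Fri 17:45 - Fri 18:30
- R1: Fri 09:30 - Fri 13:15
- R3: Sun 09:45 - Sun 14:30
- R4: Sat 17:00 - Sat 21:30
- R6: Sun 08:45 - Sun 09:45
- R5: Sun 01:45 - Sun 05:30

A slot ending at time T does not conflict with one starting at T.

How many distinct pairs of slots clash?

Two intervals overlap when each starts before the other ends.
Sorted by start: R1, R2, R4, R5, R6, R3.
R2 starts after R1 ends; R1 is clear from here.
R4 starts after R2 ends; R2 is clear from here.
R5 starts after R4 ends; R4 is clear from here.
R6 starts after R5 ends; R5 is clear from here.
R3 starts exactly when R6 ends (back-to-back, no overlap).
No pair overlaps.

0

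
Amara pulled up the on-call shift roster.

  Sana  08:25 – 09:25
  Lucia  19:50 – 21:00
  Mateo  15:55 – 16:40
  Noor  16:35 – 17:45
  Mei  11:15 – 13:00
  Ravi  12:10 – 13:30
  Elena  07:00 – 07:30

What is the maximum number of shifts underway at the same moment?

2

Sort all start/end points and keep a running count:
07:00 start Elena → 1
07:30 end Elena → 0
08:25 start Sana → 1
09:25 end Sana → 0
11:15 start Mei → 1
12:10 start Ravi → 2
13:00 end Mei → 1
13:30 end Ravi → 0
15:55 start Mateo → 1
16:35 start Noor → 2
16:40 end Mateo → 1
17:45 end Noor → 0
19:50 start Lucia → 1
21:00 end Lucia → 0
Peak is 2, at 12:10 (Mei, Ravi).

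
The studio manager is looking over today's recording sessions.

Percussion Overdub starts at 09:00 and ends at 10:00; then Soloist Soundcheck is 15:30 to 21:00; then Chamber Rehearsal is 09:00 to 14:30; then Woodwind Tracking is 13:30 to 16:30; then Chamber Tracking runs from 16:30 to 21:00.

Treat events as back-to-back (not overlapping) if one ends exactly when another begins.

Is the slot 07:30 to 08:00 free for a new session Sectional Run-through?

Yes — the slot is free

Chamber Rehearsal: starts 09:00 at or after Sectional Run-through ends 08:00 → clear.
Percussion Overdub: starts 09:00 at or after Sectional Run-through ends 08:00 → clear.
Woodwind Tracking: starts 13:30 at or after Sectional Run-through ends 08:00 → clear.
Soloist Soundcheck: starts 15:30 at or after Sectional Run-through ends 08:00 → clear.
Chamber Tracking: starts 16:30 at or after Sectional Run-through ends 08:00 → clear.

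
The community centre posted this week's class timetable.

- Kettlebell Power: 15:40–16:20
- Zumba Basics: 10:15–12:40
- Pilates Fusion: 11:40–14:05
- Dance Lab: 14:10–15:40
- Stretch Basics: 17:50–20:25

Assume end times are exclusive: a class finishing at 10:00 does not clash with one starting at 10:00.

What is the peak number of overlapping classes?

2

Walk through starts and ends in time order (an end at T is processed before a start at T):
10:15 start Zumba Basics → 1
11:40 start Pilates Fusion → 2
12:40 end Zumba Basics → 1
14:05 end Pilates Fusion → 0
14:10 start Dance Lab → 1
15:40 end Dance Lab → 0
15:40 start Kettlebell Power → 1
16:20 end Kettlebell Power → 0
17:50 start Stretch Basics → 1
20:25 end Stretch Basics → 0
Peak is 2, at 11:40 (Pilates Fusion, Zumba Basics).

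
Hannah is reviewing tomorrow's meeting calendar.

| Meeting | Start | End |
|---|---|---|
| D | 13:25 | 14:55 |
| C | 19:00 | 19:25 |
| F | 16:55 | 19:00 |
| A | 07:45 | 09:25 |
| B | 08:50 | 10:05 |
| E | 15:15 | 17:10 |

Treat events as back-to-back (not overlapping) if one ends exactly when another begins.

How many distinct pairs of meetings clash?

Sorted by start: A, B, D, E, F, C.
B starts before A ends → A and B overlap.
D starts after A ends, so nothing later overlaps A either.
D starts after B ends, so nothing later overlaps B either.
E starts after D ends, so nothing later overlaps D either.
F starts before E ends → E and F overlap.
C starts after E ends.
C starts exactly when F ends (back-to-back, no overlap).
Overlapping pairs: A & B, E & F — 2 in total.

2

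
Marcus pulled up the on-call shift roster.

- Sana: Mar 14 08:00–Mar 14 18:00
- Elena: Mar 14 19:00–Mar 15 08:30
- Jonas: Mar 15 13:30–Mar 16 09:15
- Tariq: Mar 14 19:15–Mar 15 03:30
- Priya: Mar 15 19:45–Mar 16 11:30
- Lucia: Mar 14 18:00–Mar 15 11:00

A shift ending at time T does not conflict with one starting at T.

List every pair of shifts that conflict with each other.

Check each pair: they overlap iff neither finishes before the other starts.
Sorted by start: Sana, Lucia, Elena, Tariq, Jonas, Priya.
Lucia starts exactly when Sana ends (back-to-back, no overlap) — done with Sana.
Elena starts before Lucia ends → Lucia and Elena overlap.
Tariq starts before Lucia ends → Lucia and Tariq overlap.
Jonas starts after Lucia ends — done with Lucia.
Tariq starts before Elena ends → Elena and Tariq overlap.
Jonas starts after Elena ends — done with Elena.
Jonas starts after Tariq ends — done with Tariq.
Priya starts before Jonas ends → Jonas and Priya overlap.

Elena & Lucia, Elena & Tariq, Jonas & Priya, Lucia & Tariq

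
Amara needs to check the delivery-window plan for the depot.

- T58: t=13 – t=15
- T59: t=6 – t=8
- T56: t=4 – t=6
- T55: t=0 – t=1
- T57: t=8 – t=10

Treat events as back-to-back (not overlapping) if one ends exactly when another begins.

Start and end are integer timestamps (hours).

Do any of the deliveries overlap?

Two intervals overlap when each starts before the other ends.
Sorted by start: T55, T56, T59, T57, T58.
T56 starts after T55 ends — done with T55.
T59 starts exactly when T56 ends (back-to-back, no overlap) — done with T56.
T57 starts exactly when T59 ends (back-to-back, no overlap) — done with T59.
T58 starts after T57 ends.
Every pair is clear; the schedule has no overlaps.

No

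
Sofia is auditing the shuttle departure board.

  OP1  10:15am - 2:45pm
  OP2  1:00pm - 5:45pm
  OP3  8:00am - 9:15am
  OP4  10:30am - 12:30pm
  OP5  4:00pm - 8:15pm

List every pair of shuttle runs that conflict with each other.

OP1 & OP2, OP1 & OP4, OP2 & OP5

Sorted by start: OP3, OP1, OP4, OP2, OP5.
OP1 starts after OP3 ends; OP3 is clear from here.
OP4 starts before OP1 ends → OP1 and OP4 overlap.
OP2 starts before OP1 ends → OP1 and OP2 overlap.
OP5 starts after OP1 ends.
OP2 starts after OP4 ends; OP4 is clear from here.
OP5 starts before OP2 ends → OP2 and OP5 overlap.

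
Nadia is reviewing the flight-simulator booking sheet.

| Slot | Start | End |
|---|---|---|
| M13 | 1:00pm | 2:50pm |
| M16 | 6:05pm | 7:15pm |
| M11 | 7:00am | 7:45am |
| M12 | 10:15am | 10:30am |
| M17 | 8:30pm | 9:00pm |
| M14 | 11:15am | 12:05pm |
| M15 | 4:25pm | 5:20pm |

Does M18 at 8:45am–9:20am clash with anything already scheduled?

No — it doesn't clash with anything

M11: ends 7:45am at or before M18 starts 8:45am → clear.
M12: starts 10:15am at or after M18 ends 9:20am → clear.
M14: starts 11:15am at or after M18 ends 9:20am → clear.
M13: starts 1:00pm at or after M18 ends 9:20am → clear.
M15: starts 4:25pm at or after M18 ends 9:20am → clear.
M16: starts 6:05pm at or after M18 ends 9:20am → clear.
M17: starts 8:30pm at or after M18 ends 9:20am → clear.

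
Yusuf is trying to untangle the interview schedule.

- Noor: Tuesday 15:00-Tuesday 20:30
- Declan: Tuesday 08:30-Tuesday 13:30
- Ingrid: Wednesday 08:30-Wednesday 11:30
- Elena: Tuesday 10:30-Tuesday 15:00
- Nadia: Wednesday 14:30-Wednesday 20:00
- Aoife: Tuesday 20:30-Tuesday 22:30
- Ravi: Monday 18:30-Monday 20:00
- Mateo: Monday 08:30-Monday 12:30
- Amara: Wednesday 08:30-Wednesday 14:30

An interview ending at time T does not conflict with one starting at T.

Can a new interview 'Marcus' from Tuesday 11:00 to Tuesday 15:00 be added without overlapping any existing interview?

Mateo: ends Monday 12:30 at or before Marcus starts Tuesday 11:00 → clear.
Ravi: ends Monday 20:00 at or before Marcus starts Tuesday 11:00 → clear.
Declan: starts Tuesday 08:30 before Marcus ends Tuesday 15:00, and ends Tuesday 13:30 after Marcus starts Tuesday 11:00 → overlap.
Elena: starts Tuesday 10:30 before Marcus ends Tuesday 15:00, and ends Tuesday 15:00 after Marcus starts Tuesday 11:00 → overlap.
Noor: starts Tuesday 15:00 at or after Marcus ends Tuesday 15:00 → clear.
Aoife: starts Tuesday 20:30 at or after Marcus ends Tuesday 15:00 → clear.
Ingrid: starts Wednesday 08:30 at or after Marcus ends Tuesday 15:00 → clear.
Amara: starts Wednesday 08:30 at or after Marcus ends Tuesday 15:00 → clear.
Nadia: starts Wednesday 14:30 at or after Marcus ends Tuesday 15:00 → clear.
Marcus overlaps Declan, Elena.

No — it overlaps Declan, Elena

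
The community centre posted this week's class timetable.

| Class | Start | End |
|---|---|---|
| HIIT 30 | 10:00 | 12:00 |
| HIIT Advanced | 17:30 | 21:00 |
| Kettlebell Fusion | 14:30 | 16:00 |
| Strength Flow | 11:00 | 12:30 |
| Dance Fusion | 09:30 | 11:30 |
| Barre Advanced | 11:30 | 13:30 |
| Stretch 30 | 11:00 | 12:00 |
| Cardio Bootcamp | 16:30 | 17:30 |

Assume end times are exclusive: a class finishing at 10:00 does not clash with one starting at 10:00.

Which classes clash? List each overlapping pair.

Barre Advanced & HIIT 30, Barre Advanced & Strength Flow, Barre Advanced & Stretch 30, Dance Fusion & HIIT 30, Dance Fusion & Strength Flow, Dance Fusion & Stretch 30, HIIT 30 & Strength Flow, HIIT 30 & Stretch 30, Strength Flow & Stretch 30

Sorted by start: Dance Fusion, HIIT 30, Stretch 30, Strength Flow, Barre Advanced, Kettlebell Fusion, Cardio Bootcamp, HIIT Advanced.
HIIT 30 starts before Dance Fusion ends → Dance Fusion and HIIT 30 overlap.
Stretch 30 starts before Dance Fusion ends → Dance Fusion and Stretch 30 overlap.
Strength Flow starts before Dance Fusion ends → Dance Fusion and Strength Flow overlap.
Barre Advanced starts exactly when Dance Fusion ends (back-to-back, no overlap) — done with Dance Fusion.
Stretch 30 starts before HIIT 30 ends → HIIT 30 and Stretch 30 overlap.
Strength Flow starts before HIIT 30 ends → HIIT 30 and Strength Flow overlap.
Barre Advanced starts before HIIT 30 ends → HIIT 30 and Barre Advanced overlap.
Kettlebell Fusion starts after HIIT 30 ends — done with HIIT 30.
Strength Flow starts before Stretch 30 ends → Stretch 30 and Strength Flow overlap.
Barre Advanced starts before Stretch 30 ends → Stretch 30 and Barre Advanced overlap.
Kettlebell Fusion starts after Stretch 30 ends — done with Stretch 30.
Barre Advanced starts before Strength Flow ends → Strength Flow and Barre Advanced overlap.
Kettlebell Fusion starts after Strength Flow ends — done with Strength Flow.
Kettlebell Fusion starts after Barre Advanced ends — done with Barre Advanced.
Cardio Bootcamp starts after Kettlebell Fusion ends — done with Kettlebell Fusion.
HIIT Advanced starts exactly when Cardio Bootcamp ends (back-to-back, no overlap).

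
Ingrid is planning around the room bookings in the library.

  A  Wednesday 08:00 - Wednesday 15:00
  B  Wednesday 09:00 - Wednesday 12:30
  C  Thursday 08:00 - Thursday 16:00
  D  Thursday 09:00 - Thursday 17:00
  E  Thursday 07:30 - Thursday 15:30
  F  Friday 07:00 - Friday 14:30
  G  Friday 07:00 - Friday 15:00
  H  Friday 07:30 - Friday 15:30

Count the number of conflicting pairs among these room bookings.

7

Sorted by start: A, B, E, C, D, F, G, H.
B starts before A ends → A and B overlap.
E starts after A ends; A is clear from here.
E starts after B ends; B is clear from here.
C starts before E ends → E and C overlap.
D starts before E ends → E and D overlap.
F starts after E ends; E is clear from here.
D starts before C ends → C and D overlap.
F starts after C ends; C is clear from here.
F starts after D ends; D is clear from here.
G starts before F ends → F and G overlap.
H starts before F ends → F and H overlap.
H starts before G ends → G and H overlap.
Overlapping pairs: A & B, C & D, C & E, D & E, F & G, F & H, G & H — 7 in total.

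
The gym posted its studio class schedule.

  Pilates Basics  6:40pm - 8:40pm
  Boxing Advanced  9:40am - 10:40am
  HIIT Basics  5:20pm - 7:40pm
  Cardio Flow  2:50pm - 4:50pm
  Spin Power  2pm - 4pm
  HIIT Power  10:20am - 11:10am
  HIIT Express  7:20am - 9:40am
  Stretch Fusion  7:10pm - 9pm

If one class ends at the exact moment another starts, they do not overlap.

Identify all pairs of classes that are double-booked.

Boxing Advanced & HIIT Power, Cardio Flow & Spin Power, HIIT Basics & Pilates Basics, HIIT Basics & Stretch Fusion, Pilates Basics & Stretch Fusion

Sorted by start: HIIT Express, Boxing Advanced, HIIT Power, Spin Power, Cardio Flow, HIIT Basics, Pilates Basics, Stretch Fusion.
Boxing Advanced starts exactly when HIIT Express ends (back-to-back, no overlap), so HIIT Express has no further overlaps.
HIIT Power starts before Boxing Advanced ends → Boxing Advanced and HIIT Power overlap.
Spin Power starts after Boxing Advanced ends, so Boxing Advanced has no further overlaps.
Spin Power starts after HIIT Power ends, so HIIT Power has no further overlaps.
Cardio Flow starts before Spin Power ends → Spin Power and Cardio Flow overlap.
HIIT Basics starts after Spin Power ends, so Spin Power has no further overlaps.
HIIT Basics starts after Cardio Flow ends, so Cardio Flow has no further overlaps.
Pilates Basics starts before HIIT Basics ends → HIIT Basics and Pilates Basics overlap.
Stretch Fusion starts before HIIT Basics ends → HIIT Basics and Stretch Fusion overlap.
Stretch Fusion starts before Pilates Basics ends → Pilates Basics and Stretch Fusion overlap.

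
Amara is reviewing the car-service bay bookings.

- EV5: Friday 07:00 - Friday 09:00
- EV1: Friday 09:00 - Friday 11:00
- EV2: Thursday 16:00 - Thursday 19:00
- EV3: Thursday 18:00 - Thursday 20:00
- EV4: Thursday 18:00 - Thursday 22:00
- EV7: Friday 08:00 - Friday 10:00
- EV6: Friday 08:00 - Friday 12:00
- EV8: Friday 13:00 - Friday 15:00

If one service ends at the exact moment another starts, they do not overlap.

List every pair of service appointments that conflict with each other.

EV1 & EV6, EV1 & EV7, EV2 & EV3, EV2 & EV4, EV3 & EV4, EV5 & EV6, EV5 & EV7, EV6 & EV7

Sorted by start: EV2, EV3, EV4, EV5, EV6, EV7, EV1, EV8.
EV3 starts before EV2 ends → EV2 and EV3 overlap.
EV4 starts before EV2 ends → EV2 and EV4 overlap.
EV5 starts after EV2 ends, so EV2 has no further overlaps.
EV4 starts before EV3 ends → EV3 and EV4 overlap.
EV5 starts after EV3 ends, so EV3 has no further overlaps.
EV5 starts after EV4 ends, so EV4 has no further overlaps.
EV6 starts before EV5 ends → EV5 and EV6 overlap.
EV7 starts before EV5 ends → EV5 and EV7 overlap.
EV1 starts exactly when EV5 ends (back-to-back, no overlap), so EV5 has no further overlaps.
EV7 starts before EV6 ends → EV6 and EV7 overlap.
EV1 starts before EV6 ends → EV6 and EV1 overlap.
EV8 starts after EV6 ends.
EV1 starts before EV7 ends → EV7 and EV1 overlap.
EV8 starts after EV7 ends.
EV8 starts after EV1 ends.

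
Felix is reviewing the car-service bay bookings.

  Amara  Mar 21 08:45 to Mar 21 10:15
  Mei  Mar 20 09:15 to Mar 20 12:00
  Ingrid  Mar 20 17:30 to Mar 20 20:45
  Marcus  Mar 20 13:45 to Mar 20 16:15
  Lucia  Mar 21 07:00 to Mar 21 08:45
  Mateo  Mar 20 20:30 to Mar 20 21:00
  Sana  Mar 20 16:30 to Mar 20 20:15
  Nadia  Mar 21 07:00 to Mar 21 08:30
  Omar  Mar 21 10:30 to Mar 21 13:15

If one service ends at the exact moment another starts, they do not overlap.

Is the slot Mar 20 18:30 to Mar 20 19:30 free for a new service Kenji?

No — it overlaps Ingrid, Sana

Mei: ends Mar 20 12:00 at or before Kenji starts Mar 20 18:30 → clear.
Marcus: ends Mar 20 16:15 at or before Kenji starts Mar 20 18:30 → clear.
Sana: starts Mar 20 16:30 before Kenji ends Mar 20 19:30, and ends Mar 20 20:15 after Kenji starts Mar 20 18:30 → overlap.
Ingrid: starts Mar 20 17:30 before Kenji ends Mar 20 19:30, and ends Mar 20 20:45 after Kenji starts Mar 20 18:30 → overlap.
Mateo: starts Mar 20 20:30 at or after Kenji ends Mar 20 19:30 → clear.
Lucia: starts Mar 21 07:00 at or after Kenji ends Mar 20 19:30 → clear.
Nadia: starts Mar 21 07:00 at or after Kenji ends Mar 20 19:30 → clear.
Amara: starts Mar 21 08:45 at or after Kenji ends Mar 20 19:30 → clear.
Omar: starts Mar 21 10:30 at or after Kenji ends Mar 20 19:30 → clear.
Kenji overlaps Ingrid, Sana.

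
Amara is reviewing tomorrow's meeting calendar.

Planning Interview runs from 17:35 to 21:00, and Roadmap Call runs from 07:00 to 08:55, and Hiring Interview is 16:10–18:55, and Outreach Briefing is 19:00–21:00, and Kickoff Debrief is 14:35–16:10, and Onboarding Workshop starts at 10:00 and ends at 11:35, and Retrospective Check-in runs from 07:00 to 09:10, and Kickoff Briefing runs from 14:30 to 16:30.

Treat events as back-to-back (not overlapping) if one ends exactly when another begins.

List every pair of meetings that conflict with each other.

Check each pair: they overlap iff neither finishes before the other starts.
Sorted by start: Roadmap Call, Retrospective Check-in, Onboarding Workshop, Kickoff Briefing, Kickoff Debrief, Hiring Interview, Planning Interview, Outreach Briefing.
Retrospective Check-in starts before Roadmap Call ends → Roadmap Call and Retrospective Check-in overlap.
Onboarding Workshop starts after Roadmap Call ends, so Roadmap Call has no further overlaps.
Onboarding Workshop starts after Retrospective Check-in ends, so Retrospective Check-in has no further overlaps.
Kickoff Briefing starts after Onboarding Workshop ends, so Onboarding Workshop has no further overlaps.
Kickoff Debrief starts before Kickoff Briefing ends → Kickoff Briefing and Kickoff Debrief overlap.
Hiring Interview starts before Kickoff Briefing ends → Kickoff Briefing and Hiring Interview overlap.
Planning Interview starts after Kickoff Briefing ends, so Kickoff Briefing has no further overlaps.
Hiring Interview starts exactly when Kickoff Debrief ends (back-to-back, no overlap), so Kickoff Debrief has no further overlaps.
Planning Interview starts before Hiring Interview ends → Hiring Interview and Planning Interview overlap.
Outreach Briefing starts after Hiring Interview ends.
Outreach Briefing starts before Planning Interview ends → Planning Interview and Outreach Briefing overlap.

Hiring Interview & Kickoff Briefing, Hiring Interview & Planning Interview, Kickoff Briefing & Kickoff Debrief, Outreach Briefing & Planning Interview, Retrospective Check-in & Roadmap Call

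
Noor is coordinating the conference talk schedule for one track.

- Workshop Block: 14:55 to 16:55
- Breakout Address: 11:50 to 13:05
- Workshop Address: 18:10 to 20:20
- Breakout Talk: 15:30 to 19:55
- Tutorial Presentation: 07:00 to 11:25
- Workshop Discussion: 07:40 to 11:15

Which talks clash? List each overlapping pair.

Check each pair: they overlap iff neither finishes before the other starts.
Sorted by start: Tutorial Presentation, Workshop Discussion, Breakout Address, Workshop Block, Breakout Talk, Workshop Address.
Workshop Discussion starts before Tutorial Presentation ends → Tutorial Presentation and Workshop Discussion overlap.
Breakout Address starts after Tutorial Presentation ends, so nothing later overlaps Tutorial Presentation either.
Breakout Address starts after Workshop Discussion ends, so nothing later overlaps Workshop Discussion either.
Workshop Block starts after Breakout Address ends, so nothing later overlaps Breakout Address either.
Breakout Talk starts before Workshop Block ends → Workshop Block and Breakout Talk overlap.
Workshop Address starts after Workshop Block ends.
Workshop Address starts before Breakout Talk ends → Breakout Talk and Workshop Address overlap.

Breakout Talk & Workshop Address, Breakout Talk & Workshop Block, Tutorial Presentation & Workshop Discussion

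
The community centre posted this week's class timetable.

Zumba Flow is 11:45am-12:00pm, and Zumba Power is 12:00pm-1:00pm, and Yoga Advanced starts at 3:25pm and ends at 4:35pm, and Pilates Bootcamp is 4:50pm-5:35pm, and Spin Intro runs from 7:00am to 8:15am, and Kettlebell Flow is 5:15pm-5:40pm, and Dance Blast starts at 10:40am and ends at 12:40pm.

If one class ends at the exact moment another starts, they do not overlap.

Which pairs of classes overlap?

Sorted by start: Spin Intro, Dance Blast, Zumba Flow, Zumba Power, Yoga Advanced, Pilates Bootcamp, Kettlebell Flow.
Dance Blast starts after Spin Intro ends — done with Spin Intro.
Zumba Flow starts before Dance Blast ends → Dance Blast and Zumba Flow overlap.
Zumba Power starts before Dance Blast ends → Dance Blast and Zumba Power overlap.
Yoga Advanced starts after Dance Blast ends — done with Dance Blast.
Zumba Power starts exactly when Zumba Flow ends (back-to-back, no overlap) — done with Zumba Flow.
Yoga Advanced starts after Zumba Power ends — done with Zumba Power.
Pilates Bootcamp starts after Yoga Advanced ends — done with Yoga Advanced.
Kettlebell Flow starts before Pilates Bootcamp ends → Pilates Bootcamp and Kettlebell Flow overlap.

Dance Blast & Zumba Flow, Dance Blast & Zumba Power, Kettlebell Flow & Pilates Bootcamp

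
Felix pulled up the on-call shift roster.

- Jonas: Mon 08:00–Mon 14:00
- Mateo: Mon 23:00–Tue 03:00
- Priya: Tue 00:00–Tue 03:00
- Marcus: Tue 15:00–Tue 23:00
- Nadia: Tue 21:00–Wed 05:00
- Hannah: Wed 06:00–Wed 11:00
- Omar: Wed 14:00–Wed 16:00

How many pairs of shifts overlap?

2

Sorted by start: Jonas, Mateo, Priya, Marcus, Nadia, Hannah, Omar.
Mateo starts after Jonas ends; Jonas is clear from here.
Priya starts before Mateo ends → Mateo and Priya overlap.
Marcus starts after Mateo ends; Mateo is clear from here.
Marcus starts after Priya ends; Priya is clear from here.
Nadia starts before Marcus ends → Marcus and Nadia overlap.
Hannah starts after Marcus ends; Marcus is clear from here.
Hannah starts after Nadia ends; Nadia is clear from here.
Omar starts after Hannah ends.
Overlapping pairs: Marcus & Nadia, Mateo & Priya — 2 in total.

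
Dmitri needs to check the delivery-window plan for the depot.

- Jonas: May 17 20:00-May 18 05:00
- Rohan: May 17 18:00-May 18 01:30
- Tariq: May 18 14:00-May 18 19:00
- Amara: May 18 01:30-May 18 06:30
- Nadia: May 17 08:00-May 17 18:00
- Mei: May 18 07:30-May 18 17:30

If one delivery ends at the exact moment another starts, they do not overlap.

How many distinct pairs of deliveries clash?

Check each pair: they overlap iff neither finishes before the other starts.
Sorted by start: Nadia, Rohan, Jonas, Amara, Mei, Tariq.
Rohan starts exactly when Nadia ends (back-to-back, no overlap), so Nadia has no further overlaps.
Jonas starts before Rohan ends → Rohan and Jonas overlap.
Amara starts exactly when Rohan ends (back-to-back, no overlap), so Rohan has no further overlaps.
Amara starts before Jonas ends → Jonas and Amara overlap.
Mei starts after Jonas ends, so Jonas has no further overlaps.
Mei starts after Amara ends, so Amara has no further overlaps.
Tariq starts before Mei ends → Mei and Tariq overlap.
Overlapping pairs: Amara & Jonas, Jonas & Rohan, Mei & Tariq — 3 in total.

3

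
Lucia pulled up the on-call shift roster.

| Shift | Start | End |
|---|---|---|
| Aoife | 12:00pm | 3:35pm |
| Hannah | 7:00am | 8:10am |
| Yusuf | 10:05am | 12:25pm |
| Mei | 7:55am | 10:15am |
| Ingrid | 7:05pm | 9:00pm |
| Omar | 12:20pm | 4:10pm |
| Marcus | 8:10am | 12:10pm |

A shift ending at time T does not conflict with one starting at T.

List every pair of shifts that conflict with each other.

Aoife & Marcus, Aoife & Omar, Aoife & Yusuf, Hannah & Mei, Marcus & Mei, Marcus & Yusuf, Mei & Yusuf, Omar & Yusuf

Check each pair: they overlap iff neither finishes before the other starts.
Sorted by start: Hannah, Mei, Marcus, Yusuf, Aoife, Omar, Ingrid.
Mei starts before Hannah ends → Hannah and Mei overlap.
Marcus starts exactly when Hannah ends (back-to-back, no overlap); Hannah is clear from here.
Marcus starts before Mei ends → Mei and Marcus overlap.
Yusuf starts before Mei ends → Mei and Yusuf overlap.
Aoife starts after Mei ends; Mei is clear from here.
Yusuf starts before Marcus ends → Marcus and Yusuf overlap.
Aoife starts before Marcus ends → Marcus and Aoife overlap.
Omar starts after Marcus ends; Marcus is clear from here.
Aoife starts before Yusuf ends → Yusuf and Aoife overlap.
Omar starts before Yusuf ends → Yusuf and Omar overlap.
Ingrid starts after Yusuf ends.
Omar starts before Aoife ends → Aoife and Omar overlap.
Ingrid starts after Aoife ends.
Ingrid starts after Omar ends.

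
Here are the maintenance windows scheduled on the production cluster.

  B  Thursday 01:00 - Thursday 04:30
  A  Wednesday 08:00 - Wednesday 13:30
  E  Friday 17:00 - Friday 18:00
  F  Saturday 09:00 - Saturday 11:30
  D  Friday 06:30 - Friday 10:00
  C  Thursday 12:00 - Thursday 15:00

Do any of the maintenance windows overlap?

Sorted by start: A, B, C, D, E, F.
B starts after A ends, so nothing later overlaps A either.
C starts after B ends, so nothing later overlaps B either.
D starts after C ends, so nothing later overlaps C either.
E starts after D ends, so nothing later overlaps D either.
F starts after E ends.
Every pair is clear; the schedule has no overlaps.

No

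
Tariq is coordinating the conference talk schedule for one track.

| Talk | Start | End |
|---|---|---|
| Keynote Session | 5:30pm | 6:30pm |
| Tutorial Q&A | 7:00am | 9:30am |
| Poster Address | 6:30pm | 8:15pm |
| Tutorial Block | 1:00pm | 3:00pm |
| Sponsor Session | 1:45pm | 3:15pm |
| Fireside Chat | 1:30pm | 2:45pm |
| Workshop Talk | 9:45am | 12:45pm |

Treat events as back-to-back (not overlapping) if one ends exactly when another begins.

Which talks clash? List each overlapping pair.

Two intervals overlap when each starts before the other ends.
Sorted by start: Tutorial Q&A, Workshop Talk, Tutorial Block, Fireside Chat, Sponsor Session, Keynote Session, Poster Address.
Workshop Talk starts after Tutorial Q&A ends — done with Tutorial Q&A.
Tutorial Block starts after Workshop Talk ends — done with Workshop Talk.
Fireside Chat starts before Tutorial Block ends → Tutorial Block and Fireside Chat overlap.
Sponsor Session starts before Tutorial Block ends → Tutorial Block and Sponsor Session overlap.
Keynote Session starts after Tutorial Block ends — done with Tutorial Block.
Sponsor Session starts before Fireside Chat ends → Fireside Chat and Sponsor Session overlap.
Keynote Session starts after Fireside Chat ends — done with Fireside Chat.
Keynote Session starts after Sponsor Session ends — done with Sponsor Session.
Poster Address starts exactly when Keynote Session ends (back-to-back, no overlap).

Fireside Chat & Sponsor Session, Fireside Chat & Tutorial Block, Sponsor Session & Tutorial Block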